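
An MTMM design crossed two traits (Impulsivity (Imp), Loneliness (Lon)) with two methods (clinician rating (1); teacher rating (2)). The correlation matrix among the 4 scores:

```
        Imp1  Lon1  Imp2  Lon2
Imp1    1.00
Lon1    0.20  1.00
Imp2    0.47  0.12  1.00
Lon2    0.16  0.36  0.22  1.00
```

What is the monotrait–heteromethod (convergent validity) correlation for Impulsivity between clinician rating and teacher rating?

Same trait (Imp), different methods: r(Imp1, Imp2) = 0.47.

0.47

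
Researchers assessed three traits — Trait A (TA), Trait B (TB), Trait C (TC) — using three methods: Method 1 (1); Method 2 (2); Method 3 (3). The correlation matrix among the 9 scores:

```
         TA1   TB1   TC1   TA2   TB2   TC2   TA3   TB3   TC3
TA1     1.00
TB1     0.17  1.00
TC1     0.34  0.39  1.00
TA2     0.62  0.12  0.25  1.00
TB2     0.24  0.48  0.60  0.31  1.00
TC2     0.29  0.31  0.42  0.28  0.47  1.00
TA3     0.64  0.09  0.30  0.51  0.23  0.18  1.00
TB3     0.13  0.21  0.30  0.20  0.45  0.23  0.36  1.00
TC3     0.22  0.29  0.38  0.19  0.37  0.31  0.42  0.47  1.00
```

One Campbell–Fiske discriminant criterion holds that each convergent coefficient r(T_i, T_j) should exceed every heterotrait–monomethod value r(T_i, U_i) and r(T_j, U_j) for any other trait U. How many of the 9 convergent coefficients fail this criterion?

Checking each validity diagonal entry against its comparison values:
TA (methods 1·2): 0.62 vs {0.17, 0.31, 0.34, 0.28} → pass.
TA (methods 1·3): 0.64 vs {0.17, 0.36, 0.34, 0.42} → pass.
TA (methods 2·3): 0.51 vs {0.31, 0.36, 0.28, 0.42} → pass.
TB (methods 1·2): 0.48 vs {0.17, 0.31, 0.39, 0.47} → pass.
TB (methods 1·3): 0.21 vs {0.17, 0.36, 0.39, 0.47} → fail.
TB (methods 2·3): 0.45 vs {0.31, 0.36, 0.47, 0.47} → fail.
TC (methods 1·2): 0.42 vs {0.34, 0.28, 0.39, 0.47} → fail.
TC (methods 1·3): 0.38 vs {0.34, 0.42, 0.39, 0.47} → fail.
TC (methods 2·3): 0.31 vs {0.28, 0.42, 0.47, 0.47} → fail.
5 of 9 fail.

5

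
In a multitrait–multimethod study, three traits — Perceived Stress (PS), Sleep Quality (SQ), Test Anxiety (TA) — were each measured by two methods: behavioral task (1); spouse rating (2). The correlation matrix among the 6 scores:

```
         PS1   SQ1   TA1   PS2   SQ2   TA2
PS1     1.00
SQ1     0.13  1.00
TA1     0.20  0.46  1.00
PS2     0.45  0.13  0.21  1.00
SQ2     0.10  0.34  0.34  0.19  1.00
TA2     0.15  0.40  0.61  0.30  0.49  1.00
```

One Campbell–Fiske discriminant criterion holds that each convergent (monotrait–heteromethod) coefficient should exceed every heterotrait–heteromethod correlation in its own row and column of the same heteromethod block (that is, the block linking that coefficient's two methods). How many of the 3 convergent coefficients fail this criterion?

Checking each validity diagonal entry against its comparison values:
PS (methods 1·2): 0.45 vs {0.10, 0.13, 0.15, 0.21} → pass.
SQ (methods 1·2): 0.34 vs {0.13, 0.10, 0.40, 0.34} → fail.
TA (methods 1·2): 0.61 vs {0.21, 0.15, 0.34, 0.40} → pass.
1 of 3 fail.

1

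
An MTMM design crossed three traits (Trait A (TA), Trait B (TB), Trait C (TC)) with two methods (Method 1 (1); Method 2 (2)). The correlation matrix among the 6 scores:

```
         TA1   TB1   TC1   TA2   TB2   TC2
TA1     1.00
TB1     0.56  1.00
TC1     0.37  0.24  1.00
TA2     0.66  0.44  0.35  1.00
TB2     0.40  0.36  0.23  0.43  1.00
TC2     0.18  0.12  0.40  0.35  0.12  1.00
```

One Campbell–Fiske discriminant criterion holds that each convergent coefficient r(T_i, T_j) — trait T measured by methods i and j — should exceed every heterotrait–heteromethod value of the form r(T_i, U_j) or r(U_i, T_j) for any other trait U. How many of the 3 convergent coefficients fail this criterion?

1

Convergent coefficients and their comparison sets:
TA (methods 1·2): 0.66 vs {0.40, 0.44, 0.18, 0.35} → pass.
TB (methods 1·2): 0.36 vs {0.44, 0.40, 0.12, 0.23} → fail.
TC (methods 1·2): 0.40 vs {0.35, 0.18, 0.23, 0.12} → pass.
1 of 3 fail.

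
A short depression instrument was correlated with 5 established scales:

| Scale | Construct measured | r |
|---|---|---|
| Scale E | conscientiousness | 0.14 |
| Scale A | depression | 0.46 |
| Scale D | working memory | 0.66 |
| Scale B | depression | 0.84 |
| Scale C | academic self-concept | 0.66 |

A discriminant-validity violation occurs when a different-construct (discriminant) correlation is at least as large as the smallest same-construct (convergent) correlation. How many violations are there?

Convergent (same construct = depression): Scale A, Scale B.
Smallest convergent = 0.46. Discriminant values: 0.14, 0.66, 0.66; count ≥ 0.46 → 2.

2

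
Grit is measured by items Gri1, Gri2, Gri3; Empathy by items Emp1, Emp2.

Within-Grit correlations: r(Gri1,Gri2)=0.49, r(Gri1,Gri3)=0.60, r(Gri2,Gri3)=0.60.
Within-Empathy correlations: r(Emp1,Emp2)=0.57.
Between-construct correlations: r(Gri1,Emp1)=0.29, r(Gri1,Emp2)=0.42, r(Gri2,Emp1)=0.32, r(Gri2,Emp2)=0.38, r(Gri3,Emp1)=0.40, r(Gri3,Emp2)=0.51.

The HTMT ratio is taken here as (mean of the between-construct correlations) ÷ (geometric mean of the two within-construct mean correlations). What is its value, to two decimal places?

Between-construct mean = 2.32/6 = 0.3867.
Mean within-Gri = 1.69/3 = 0.5633; mean within-Emp = 0.57/1 = 0.5700.
Geometric mean = √(0.5633 × 0.5700) = 0.5666.
HTMT = 0.3867 / 0.5666 = 0.68.

0.68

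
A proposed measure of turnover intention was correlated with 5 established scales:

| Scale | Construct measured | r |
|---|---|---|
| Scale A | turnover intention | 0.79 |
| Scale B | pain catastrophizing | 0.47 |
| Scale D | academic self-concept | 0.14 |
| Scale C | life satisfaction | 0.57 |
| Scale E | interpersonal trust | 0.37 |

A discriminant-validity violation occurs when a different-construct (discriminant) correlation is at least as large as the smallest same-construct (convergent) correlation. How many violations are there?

0

Convergent (same construct = turnover intention): Scale A.
Smallest convergent = 0.79. Discriminant values: 0.47, 0.14, 0.57, 0.37; count ≥ 0.79 → 0.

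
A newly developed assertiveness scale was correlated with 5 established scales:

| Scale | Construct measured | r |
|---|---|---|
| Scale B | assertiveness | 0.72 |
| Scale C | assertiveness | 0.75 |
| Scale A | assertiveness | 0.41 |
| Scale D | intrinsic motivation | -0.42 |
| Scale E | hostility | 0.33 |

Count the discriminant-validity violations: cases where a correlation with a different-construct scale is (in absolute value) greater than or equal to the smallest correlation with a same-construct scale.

Convergent (same construct = assertiveness): Scale B, Scale C, Scale A.
Smallest convergent = 0.41. Discriminant |r|: 0.42, 0.33; count ≥ 0.41 → 1.

1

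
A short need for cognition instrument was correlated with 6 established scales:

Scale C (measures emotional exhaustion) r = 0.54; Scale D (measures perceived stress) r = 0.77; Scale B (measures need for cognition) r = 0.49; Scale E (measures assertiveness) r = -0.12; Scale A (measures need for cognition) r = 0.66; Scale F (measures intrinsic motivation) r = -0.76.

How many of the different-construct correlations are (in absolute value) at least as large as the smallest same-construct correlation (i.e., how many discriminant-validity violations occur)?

3

Convergent (same construct = need for cognition): Scale B, Scale A.
Smallest convergent = 0.49. Discriminant |r|: 0.54, 0.77, 0.12, 0.76; count ≥ 0.49 → 3.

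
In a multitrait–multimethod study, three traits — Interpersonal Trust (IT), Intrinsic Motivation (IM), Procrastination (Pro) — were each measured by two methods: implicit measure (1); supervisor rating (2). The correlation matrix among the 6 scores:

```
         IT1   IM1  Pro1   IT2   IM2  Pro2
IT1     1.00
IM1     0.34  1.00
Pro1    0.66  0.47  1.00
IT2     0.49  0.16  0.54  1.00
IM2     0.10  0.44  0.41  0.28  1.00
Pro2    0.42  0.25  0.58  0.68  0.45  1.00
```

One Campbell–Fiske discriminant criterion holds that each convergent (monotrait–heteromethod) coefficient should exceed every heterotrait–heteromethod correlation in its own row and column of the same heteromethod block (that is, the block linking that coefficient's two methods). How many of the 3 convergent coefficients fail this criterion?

1

Each convergent coefficient versus the relevant comparison correlations:
IT (methods 1·2): 0.49 vs {0.10, 0.16, 0.42, 0.54} → fail.
IM (methods 1·2): 0.44 vs {0.16, 0.10, 0.25, 0.41} → pass.
Pro (methods 1·2): 0.58 vs {0.54, 0.42, 0.41, 0.25} → pass.
1 of 3 fail.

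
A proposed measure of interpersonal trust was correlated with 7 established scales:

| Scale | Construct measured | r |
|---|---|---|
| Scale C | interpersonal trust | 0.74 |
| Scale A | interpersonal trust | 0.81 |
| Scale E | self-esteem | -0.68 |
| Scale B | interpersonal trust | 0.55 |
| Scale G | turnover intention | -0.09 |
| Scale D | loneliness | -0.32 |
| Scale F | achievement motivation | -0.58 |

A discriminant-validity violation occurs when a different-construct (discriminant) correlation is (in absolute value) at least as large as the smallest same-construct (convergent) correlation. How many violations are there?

2

Convergent (same construct = interpersonal trust): Scale C, Scale A, Scale B.
Smallest convergent = 0.55. Discriminant |r|: 0.68, 0.09, 0.32, 0.58; count ≥ 0.55 → 2.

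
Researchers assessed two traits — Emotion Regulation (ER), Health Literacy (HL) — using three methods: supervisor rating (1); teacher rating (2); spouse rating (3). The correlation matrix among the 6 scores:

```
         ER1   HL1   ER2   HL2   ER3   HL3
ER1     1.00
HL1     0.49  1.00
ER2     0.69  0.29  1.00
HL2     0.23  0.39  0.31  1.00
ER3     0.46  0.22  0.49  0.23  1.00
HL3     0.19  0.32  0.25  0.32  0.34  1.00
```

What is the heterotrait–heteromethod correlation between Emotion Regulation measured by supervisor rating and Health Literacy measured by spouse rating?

0.19

Different traits and methods: r(ER1, HL3) = 0.19.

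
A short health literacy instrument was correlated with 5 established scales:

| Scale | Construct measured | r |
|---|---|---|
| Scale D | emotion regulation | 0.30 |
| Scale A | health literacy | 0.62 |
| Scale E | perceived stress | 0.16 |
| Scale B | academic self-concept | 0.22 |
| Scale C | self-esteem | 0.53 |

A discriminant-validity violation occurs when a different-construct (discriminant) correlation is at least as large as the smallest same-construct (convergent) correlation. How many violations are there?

0

Convergent (same construct = health literacy): Scale A.
Smallest convergent = 0.62. Discriminant values: 0.30, 0.16, 0.22, 0.53; count ≥ 0.62 → 0.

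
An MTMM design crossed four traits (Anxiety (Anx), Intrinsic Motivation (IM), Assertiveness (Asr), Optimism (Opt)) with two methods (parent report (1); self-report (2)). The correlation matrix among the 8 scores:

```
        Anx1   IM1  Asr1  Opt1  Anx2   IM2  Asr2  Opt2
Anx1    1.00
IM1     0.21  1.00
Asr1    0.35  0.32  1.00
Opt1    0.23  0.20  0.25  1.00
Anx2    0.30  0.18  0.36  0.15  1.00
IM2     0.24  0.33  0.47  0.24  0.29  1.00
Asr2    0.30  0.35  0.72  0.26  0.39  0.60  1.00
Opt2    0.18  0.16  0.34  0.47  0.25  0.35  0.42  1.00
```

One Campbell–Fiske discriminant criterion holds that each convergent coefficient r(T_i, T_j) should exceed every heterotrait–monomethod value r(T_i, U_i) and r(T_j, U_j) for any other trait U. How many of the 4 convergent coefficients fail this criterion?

Checking each validity diagonal entry against its comparison values:
Anx (methods 1·2): 0.30 vs {0.21, 0.29, 0.35, 0.39, 0.23, 0.25} → fail.
IM (methods 1·2): 0.33 vs {0.21, 0.29, 0.32, 0.60, 0.20, 0.35} → fail.
Asr (methods 1·2): 0.72 vs {0.35, 0.39, 0.32, 0.60, 0.25, 0.42} → pass.
Opt (methods 1·2): 0.47 vs {0.23, 0.25, 0.20, 0.35, 0.25, 0.42} → pass.
2 of 4 fail.

2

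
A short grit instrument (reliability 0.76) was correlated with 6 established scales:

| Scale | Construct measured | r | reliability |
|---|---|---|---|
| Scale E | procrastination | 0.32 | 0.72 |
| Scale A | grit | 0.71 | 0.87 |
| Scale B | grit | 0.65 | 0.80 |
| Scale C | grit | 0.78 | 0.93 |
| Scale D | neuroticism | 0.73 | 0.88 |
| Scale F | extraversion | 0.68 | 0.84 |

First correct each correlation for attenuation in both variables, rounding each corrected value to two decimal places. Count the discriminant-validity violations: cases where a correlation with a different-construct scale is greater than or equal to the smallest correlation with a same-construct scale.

Disattenuated r (r / √(r_scale · r_new)):
  Scale E (disc): 0.32 / √(0.72·0.76) = 0.43
  Scale A (conv): 0.71 / √(0.87·0.76) = 0.87
  Scale B (conv): 0.65 / √(0.80·0.76) = 0.83
  Scale C (conv): 0.78 / √(0.93·0.76) = 0.93
  Scale D (disc): 0.73 / √(0.88·0.76) = 0.89
  Scale F (disc): 0.68 / √(0.84·0.76) = 0.85
Smallest convergent = 0.83. Discriminant values: 0.43, 0.89, 0.85; count ≥ 0.83 → 2.

2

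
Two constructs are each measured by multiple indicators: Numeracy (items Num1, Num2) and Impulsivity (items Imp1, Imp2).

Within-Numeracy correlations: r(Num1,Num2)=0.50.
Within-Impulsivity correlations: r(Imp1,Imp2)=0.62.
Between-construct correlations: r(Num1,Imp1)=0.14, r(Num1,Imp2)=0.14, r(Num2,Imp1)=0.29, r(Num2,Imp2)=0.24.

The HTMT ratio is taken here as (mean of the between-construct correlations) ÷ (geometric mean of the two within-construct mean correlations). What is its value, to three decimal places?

0.364

Mean heterotrait r = 0.81/4 = 0.2025.
Mean within-Num = 0.50/1 = 0.5000; mean within-Imp = 0.62/1 = 0.6200.
Geometric mean = √(0.5000 × 0.6200) = 0.5568.
HTMT = 0.2025 / 0.5568 = 0.364.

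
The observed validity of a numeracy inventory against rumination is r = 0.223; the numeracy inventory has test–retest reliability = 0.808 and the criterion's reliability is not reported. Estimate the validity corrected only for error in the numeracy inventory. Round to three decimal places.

Single correction: r_c = r_obs / √r_xx = 0.223 / √0.808 = 0.223 / 0.8989 ≈ 0.248.

0.248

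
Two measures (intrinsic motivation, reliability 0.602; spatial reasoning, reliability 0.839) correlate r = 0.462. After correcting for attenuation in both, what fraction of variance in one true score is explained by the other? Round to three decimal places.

Disattenuated r = 0.462 / √(0.602 × 0.839) = 0.462 / 0.7107 = 0.6501.
Shared true-score variance = 0.6501² = 0.4226 ≈ 0.423.

0.423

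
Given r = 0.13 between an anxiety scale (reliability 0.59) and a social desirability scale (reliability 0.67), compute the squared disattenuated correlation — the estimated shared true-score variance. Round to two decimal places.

0.04

Disattenuated r = 0.13 / √(0.59 × 0.67) = 0.13 / 0.6287 = 0.2068.
Shared true-score variance = 0.2068² = 0.0428 ≈ 0.04.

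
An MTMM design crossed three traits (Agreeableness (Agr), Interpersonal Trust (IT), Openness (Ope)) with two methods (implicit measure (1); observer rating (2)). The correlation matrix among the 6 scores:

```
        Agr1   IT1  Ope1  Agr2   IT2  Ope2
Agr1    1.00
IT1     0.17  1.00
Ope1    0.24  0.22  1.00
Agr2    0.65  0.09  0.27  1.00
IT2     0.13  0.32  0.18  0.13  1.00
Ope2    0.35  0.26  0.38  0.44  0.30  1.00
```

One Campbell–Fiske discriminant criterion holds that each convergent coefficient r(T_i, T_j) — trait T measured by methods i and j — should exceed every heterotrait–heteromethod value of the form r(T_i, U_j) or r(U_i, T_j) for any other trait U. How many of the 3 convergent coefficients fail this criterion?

Convergent coefficients and their comparison sets:
Agr (methods 1·2): 0.65 vs {0.13, 0.09, 0.35, 0.27} → pass.
IT (methods 1·2): 0.32 vs {0.09, 0.13, 0.26, 0.18} → pass.
Ope (methods 1·2): 0.38 vs {0.27, 0.35, 0.18, 0.26} → pass.
0 of 3 fail.

0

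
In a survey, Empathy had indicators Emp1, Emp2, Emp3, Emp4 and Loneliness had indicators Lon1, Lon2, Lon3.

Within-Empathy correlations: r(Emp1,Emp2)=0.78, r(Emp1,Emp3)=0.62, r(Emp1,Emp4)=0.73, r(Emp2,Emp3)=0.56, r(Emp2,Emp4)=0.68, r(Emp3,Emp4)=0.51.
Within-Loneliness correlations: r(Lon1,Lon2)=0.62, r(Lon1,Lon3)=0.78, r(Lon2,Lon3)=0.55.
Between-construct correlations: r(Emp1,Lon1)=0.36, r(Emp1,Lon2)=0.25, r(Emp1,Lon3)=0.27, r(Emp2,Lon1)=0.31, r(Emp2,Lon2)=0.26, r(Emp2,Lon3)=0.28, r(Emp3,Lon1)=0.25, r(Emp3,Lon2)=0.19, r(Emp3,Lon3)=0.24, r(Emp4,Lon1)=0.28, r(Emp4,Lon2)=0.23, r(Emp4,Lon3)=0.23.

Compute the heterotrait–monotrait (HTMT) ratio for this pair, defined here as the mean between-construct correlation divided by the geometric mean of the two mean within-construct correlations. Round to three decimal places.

Between-construct mean = 3.15/12 = 0.2625.
Mean within-Emp = 3.88/6 = 0.6467; mean within-Lon = 1.95/3 = 0.6500.
Geometric mean = √(0.6467 × 0.6500) = 0.6483.
HTMT = 0.2625 / 0.6483 = 0.405.

0.405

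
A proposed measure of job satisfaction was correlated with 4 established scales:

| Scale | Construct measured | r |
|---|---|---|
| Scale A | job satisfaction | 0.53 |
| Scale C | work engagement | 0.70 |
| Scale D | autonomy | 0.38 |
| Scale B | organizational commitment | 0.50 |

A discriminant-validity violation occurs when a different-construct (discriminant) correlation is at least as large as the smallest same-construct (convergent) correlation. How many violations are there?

Convergent (same construct = job satisfaction): Scale A.
Smallest convergent = 0.53. Discriminant values: 0.70, 0.38, 0.50; count ≥ 0.53 → 1.

1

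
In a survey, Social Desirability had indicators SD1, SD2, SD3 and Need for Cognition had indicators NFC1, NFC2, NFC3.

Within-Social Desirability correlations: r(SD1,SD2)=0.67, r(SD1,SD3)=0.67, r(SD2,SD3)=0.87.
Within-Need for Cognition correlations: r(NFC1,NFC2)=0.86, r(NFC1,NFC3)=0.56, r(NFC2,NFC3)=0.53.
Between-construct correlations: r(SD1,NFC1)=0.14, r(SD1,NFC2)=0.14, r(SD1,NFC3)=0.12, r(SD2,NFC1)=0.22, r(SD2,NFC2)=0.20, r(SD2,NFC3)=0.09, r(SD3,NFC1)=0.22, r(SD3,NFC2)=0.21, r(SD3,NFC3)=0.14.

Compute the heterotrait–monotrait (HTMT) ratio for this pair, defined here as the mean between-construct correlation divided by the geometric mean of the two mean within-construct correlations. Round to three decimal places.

0.238

Mean heterotrait r = 1.48/9 = 0.1644.
Mean within-SD = 2.21/3 = 0.7367; mean within-NFC = 1.95/3 = 0.6500.
Geometric mean = √(0.7367 × 0.6500) = 0.6920.
HTMT = 0.1644 / 0.6920 = 0.238.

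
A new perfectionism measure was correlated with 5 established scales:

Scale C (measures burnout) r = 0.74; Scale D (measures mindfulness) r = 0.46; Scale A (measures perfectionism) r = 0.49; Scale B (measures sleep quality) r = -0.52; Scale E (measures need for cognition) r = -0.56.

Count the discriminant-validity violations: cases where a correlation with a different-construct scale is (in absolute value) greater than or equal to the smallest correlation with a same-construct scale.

Convergent (same construct = perfectionism): Scale A.
Smallest convergent = 0.49. Discriminant |r|: 0.74, 0.46, 0.52, 0.56; count ≥ 0.49 → 3.

3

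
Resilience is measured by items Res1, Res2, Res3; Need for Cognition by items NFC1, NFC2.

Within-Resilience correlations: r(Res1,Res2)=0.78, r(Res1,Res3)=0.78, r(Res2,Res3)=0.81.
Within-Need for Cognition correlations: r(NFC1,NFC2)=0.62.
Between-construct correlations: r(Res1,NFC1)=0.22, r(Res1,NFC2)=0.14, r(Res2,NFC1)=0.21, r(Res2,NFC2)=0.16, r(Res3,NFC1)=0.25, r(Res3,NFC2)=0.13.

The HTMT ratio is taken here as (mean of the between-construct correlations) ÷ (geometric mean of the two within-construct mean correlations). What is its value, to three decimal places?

0.264

Between-construct mean = 1.11/6 = 0.1850.
Mean within-Res = 2.37/3 = 0.7900; mean within-NFC = 0.62/1 = 0.6200.
Geometric mean = √(0.7900 × 0.6200) = 0.6999.
HTMT = 0.1850 / 0.6999 = 0.264.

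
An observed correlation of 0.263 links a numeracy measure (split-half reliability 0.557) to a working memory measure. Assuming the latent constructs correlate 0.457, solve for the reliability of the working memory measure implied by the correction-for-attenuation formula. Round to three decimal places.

0.595

r_true = r_obs / √(r_xx · r_yy) ⇒ 0.457 = 0.263 / √(0.557 · r_yy).
√(0.557 · r_yy) = 0.263 / 0.457 = 0.5755; 0.557 · r_yy = 0.3312; r_yy = 0.3312 / 0.557 ≈ 0.595.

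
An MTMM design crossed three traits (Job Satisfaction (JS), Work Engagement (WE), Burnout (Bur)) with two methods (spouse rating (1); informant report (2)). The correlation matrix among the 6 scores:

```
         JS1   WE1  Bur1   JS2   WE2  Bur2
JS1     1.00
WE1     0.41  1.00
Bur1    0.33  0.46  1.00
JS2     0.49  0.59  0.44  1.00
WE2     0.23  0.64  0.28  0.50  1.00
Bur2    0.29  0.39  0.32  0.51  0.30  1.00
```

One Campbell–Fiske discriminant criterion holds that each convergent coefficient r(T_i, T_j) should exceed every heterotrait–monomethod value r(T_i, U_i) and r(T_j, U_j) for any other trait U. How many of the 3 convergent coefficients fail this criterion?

Convergent coefficients and their comparison sets:
JS (methods 1·2): 0.49 vs {0.41, 0.50, 0.33, 0.51} → fail.
WE (methods 1·2): 0.64 vs {0.41, 0.50, 0.46, 0.30} → pass.
Bur (methods 1·2): 0.32 vs {0.33, 0.51, 0.46, 0.30} → fail.
2 of 3 fail.

2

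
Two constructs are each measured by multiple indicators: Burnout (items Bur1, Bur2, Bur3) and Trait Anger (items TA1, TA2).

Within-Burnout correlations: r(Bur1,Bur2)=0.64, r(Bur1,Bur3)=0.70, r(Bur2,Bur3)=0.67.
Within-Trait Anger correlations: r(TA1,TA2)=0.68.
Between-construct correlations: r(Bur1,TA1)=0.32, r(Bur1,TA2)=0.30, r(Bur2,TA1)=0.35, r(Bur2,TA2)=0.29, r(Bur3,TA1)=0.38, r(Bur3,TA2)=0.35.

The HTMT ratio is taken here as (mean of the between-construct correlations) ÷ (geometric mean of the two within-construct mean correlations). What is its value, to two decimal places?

0.49

Mean between = 1.99/6 = 0.3317.
Mean within-Bur = 2.01/3 = 0.6700; mean within-TA = 0.68/1 = 0.6800.
Geometric mean = √(0.6700 × 0.6800) = 0.6750.
HTMT = 0.3317 / 0.6750 = 0.49.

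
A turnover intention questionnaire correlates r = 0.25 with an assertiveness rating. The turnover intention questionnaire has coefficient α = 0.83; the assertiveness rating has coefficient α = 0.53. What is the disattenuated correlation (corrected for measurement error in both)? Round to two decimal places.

0.38

r_true = r_obs / √(r_xx · r_yy) = 0.25 / √(0.83 × 0.53) = 0.25 / √0.4399 = 0.25 / 0.6632 ≈ 0.38.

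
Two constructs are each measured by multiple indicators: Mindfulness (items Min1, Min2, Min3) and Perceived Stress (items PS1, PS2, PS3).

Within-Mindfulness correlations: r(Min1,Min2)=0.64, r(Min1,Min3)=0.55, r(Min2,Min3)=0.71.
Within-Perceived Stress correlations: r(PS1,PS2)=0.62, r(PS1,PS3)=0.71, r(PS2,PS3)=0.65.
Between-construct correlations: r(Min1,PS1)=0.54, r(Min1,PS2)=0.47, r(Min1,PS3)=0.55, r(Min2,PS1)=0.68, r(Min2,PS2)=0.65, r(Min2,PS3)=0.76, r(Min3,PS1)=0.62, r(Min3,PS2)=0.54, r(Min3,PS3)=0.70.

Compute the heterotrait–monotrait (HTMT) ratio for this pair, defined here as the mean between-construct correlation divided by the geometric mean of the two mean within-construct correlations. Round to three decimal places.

0.947

Between-construct mean = 5.51/9 = 0.6122.
Mean within-Min = 1.90/3 = 0.6333; mean within-PS = 1.98/3 = 0.6600.
Geometric mean = √(0.6333 × 0.6600) = 0.6465.
HTMT = 0.6122 / 0.6465 = 0.947.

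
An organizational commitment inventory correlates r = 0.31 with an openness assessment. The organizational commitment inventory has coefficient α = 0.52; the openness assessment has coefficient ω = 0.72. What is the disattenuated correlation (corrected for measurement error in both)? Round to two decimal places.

0.51

r_true = r_obs / √(r_xx · r_yy) = 0.31 / √(0.52 × 0.72) = 0.31 / √0.3744 = 0.31 / 0.6119 ≈ 0.51.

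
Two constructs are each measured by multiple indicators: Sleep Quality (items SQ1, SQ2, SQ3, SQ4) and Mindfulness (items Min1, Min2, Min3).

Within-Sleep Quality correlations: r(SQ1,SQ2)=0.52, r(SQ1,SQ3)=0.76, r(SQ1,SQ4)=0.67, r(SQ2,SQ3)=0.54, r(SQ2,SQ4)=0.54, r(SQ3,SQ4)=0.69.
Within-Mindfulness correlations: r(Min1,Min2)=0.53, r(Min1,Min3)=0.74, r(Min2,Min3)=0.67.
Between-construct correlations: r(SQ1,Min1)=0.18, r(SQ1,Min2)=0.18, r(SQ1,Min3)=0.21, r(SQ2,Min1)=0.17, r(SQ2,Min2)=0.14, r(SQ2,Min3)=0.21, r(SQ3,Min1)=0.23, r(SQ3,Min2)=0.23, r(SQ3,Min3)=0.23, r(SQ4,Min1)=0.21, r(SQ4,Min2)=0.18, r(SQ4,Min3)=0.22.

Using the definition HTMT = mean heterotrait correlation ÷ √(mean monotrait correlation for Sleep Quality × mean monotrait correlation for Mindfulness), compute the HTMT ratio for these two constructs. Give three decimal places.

Mean between = 2.39/12 = 0.1992.
Mean within-SQ = 3.72/6 = 0.6200; mean within-Min = 1.94/3 = 0.6467.
Geometric mean = √(0.6200 × 0.6467) = 0.6332.
HTMT = 0.1992 / 0.6332 = 0.315.

0.315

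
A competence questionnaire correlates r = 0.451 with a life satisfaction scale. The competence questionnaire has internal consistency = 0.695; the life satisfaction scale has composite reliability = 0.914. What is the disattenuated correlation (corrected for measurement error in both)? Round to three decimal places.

0.566

r_true = r_obs / √(r_xx · r_yy) = 0.451 / √(0.695 × 0.914) = 0.451 / √0.635230 = 0.451 / 0.7970 ≈ 0.566.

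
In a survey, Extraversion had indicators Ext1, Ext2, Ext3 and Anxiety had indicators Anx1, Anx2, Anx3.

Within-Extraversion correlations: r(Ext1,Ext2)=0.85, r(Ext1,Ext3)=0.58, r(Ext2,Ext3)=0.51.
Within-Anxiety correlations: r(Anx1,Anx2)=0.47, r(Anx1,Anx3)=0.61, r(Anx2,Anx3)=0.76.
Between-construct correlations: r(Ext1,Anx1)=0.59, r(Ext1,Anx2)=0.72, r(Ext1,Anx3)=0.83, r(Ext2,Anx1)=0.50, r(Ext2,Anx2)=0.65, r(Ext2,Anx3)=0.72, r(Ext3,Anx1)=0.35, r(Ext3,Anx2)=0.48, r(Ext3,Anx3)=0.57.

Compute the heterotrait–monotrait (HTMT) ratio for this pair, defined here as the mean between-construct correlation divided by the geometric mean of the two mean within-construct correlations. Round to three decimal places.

0.954

Mean heterotrait r = 5.41/9 = 0.6011.
Mean within-Ext = 1.94/3 = 0.6467; mean within-Anx = 1.84/3 = 0.6133.
Geometric mean = √(0.6467 × 0.6133) = 0.6298.
HTMT = 0.6011 / 0.6298 = 0.954.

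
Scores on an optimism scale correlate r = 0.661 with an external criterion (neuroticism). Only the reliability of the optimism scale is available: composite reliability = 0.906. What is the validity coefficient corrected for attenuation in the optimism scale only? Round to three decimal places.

Single correction: r_c = r_obs / √r_xx = 0.661 / √0.906 = 0.661 / 0.9518 ≈ 0.694.

0.694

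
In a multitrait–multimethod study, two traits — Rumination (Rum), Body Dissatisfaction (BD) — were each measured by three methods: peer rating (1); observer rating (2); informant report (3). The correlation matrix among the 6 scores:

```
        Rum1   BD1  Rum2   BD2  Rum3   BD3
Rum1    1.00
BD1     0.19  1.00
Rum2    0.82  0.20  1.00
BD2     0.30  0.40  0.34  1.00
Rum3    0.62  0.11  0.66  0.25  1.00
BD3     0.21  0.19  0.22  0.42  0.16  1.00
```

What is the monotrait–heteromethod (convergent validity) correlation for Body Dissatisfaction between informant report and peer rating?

Same trait (BD), different methods: r(BD3, BD1) = 0.19.

0.19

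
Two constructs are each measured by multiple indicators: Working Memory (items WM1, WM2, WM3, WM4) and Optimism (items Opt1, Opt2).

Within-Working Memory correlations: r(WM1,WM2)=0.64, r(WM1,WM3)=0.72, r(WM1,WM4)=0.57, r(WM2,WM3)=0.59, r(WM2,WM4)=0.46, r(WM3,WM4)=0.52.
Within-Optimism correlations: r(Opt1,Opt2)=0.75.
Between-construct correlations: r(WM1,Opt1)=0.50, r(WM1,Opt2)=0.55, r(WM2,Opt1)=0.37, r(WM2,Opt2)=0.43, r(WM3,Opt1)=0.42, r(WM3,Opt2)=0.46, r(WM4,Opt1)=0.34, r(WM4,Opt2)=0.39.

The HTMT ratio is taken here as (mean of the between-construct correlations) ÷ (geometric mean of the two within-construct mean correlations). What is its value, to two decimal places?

0.65

Mean heterotrait r = 3.46/8 = 0.4325.
Mean within-WM = 3.50/6 = 0.5833; mean within-Opt = 0.75/1 = 0.7500.
Geometric mean = √(0.5833 × 0.7500) = 0.6614.
HTMT = 0.4325 / 0.6614 = 0.65.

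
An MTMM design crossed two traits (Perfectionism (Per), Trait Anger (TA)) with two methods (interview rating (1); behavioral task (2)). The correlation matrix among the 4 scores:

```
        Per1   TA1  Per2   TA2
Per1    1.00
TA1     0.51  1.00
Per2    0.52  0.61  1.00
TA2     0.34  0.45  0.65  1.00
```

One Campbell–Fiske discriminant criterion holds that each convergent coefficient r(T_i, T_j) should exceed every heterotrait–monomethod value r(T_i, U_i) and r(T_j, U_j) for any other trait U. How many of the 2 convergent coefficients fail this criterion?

2

Each convergent coefficient versus the relevant comparison correlations:
Per (methods 1·2): 0.52 vs {0.51, 0.65} → fail.
TA (methods 1·2): 0.45 vs {0.51, 0.65} → fail.
2 of 2 fail.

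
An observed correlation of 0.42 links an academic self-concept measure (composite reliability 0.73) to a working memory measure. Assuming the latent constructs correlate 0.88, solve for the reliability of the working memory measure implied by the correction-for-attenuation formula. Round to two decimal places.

0.31

r_true = r_obs / √(r_xx · r_yy) ⇒ 0.88 = 0.42 / √(0.73 · r_yy).
√(0.73 · r_yy) = 0.42 / 0.88 = 0.4773; 0.73 · r_yy = 0.2278; r_yy = 0.2278 / 0.73 ≈ 0.31.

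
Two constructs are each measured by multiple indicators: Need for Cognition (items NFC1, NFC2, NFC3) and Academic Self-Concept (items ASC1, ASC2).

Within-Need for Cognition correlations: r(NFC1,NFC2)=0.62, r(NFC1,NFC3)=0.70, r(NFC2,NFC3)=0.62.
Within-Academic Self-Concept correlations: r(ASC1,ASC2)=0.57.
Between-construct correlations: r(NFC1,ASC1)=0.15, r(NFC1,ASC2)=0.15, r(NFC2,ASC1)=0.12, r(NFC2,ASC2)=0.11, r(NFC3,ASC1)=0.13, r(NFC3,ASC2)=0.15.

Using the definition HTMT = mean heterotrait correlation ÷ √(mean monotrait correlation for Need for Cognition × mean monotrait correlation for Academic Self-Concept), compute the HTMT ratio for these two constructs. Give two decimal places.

0.22

Mean between = 0.81/6 = 0.1350.
Mean within-NFC = 1.94/3 = 0.6467; mean within-ASC = 0.57/1 = 0.5700.
Geometric mean = √(0.6467 × 0.5700) = 0.6071.
HTMT = 0.1350 / 0.6071 = 0.22.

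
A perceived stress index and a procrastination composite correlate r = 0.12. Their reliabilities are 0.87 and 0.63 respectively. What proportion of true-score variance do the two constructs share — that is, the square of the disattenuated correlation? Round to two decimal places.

Disattenuated r = 0.12 / √(0.87 × 0.63) = 0.12 / 0.7403 = 0.1621.
Shared true-score variance = 0.1621² = 0.0263 ≈ 0.03.

0.03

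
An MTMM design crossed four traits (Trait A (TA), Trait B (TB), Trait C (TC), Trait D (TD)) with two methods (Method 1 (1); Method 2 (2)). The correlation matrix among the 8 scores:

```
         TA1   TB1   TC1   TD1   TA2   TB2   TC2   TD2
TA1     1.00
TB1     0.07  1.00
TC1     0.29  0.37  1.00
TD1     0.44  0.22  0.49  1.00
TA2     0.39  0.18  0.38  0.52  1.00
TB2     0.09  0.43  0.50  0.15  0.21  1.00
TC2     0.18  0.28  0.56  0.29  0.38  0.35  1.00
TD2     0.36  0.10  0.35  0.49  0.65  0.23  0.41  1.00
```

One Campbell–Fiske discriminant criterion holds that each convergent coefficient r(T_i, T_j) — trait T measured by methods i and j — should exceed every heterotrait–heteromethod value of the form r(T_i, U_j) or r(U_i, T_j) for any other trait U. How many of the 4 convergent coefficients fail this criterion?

3

Convergent coefficients and their comparison sets:
TA (methods 1·2): 0.39 vs {0.09, 0.18, 0.18, 0.38, 0.36, 0.52} → fail.
TB (methods 1·2): 0.43 vs {0.18, 0.09, 0.28, 0.50, 0.10, 0.15} → fail.
TC (methods 1·2): 0.56 vs {0.38, 0.18, 0.50, 0.28, 0.35, 0.29} → pass.
TD (methods 1·2): 0.49 vs {0.52, 0.36, 0.15, 0.10, 0.29, 0.35} → fail.
3 of 4 fail.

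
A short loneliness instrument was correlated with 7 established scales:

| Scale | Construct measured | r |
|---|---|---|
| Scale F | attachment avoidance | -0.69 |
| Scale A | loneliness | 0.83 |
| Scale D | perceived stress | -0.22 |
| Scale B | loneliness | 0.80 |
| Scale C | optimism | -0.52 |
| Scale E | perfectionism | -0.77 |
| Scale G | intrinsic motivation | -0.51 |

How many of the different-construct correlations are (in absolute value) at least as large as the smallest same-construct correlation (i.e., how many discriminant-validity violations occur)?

0

Convergent (same construct = loneliness): Scale A, Scale B.
Smallest convergent = 0.80. Discriminant |r|: 0.69, 0.22, 0.52, 0.77, 0.51; count ≥ 0.80 → 0.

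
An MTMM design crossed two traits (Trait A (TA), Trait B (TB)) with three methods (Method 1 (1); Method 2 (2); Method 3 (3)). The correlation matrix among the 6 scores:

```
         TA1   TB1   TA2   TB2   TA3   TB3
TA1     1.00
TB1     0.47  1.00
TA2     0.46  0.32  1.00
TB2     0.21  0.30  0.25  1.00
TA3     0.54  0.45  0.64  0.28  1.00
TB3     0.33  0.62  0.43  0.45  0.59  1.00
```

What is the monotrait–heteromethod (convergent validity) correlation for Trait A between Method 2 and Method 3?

Same trait (TA), different methods: r(TA2, TA3) = 0.64.

0.64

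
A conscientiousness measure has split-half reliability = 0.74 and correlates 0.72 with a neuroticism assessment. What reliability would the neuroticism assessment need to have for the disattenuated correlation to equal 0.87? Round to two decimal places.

0.93

r_true = r_obs / √(r_xx · r_yy) ⇒ 0.87 = 0.72 / √(0.74 · r_yy).
√(0.74 · r_yy) = 0.72 / 0.87 = 0.8276; 0.74 · r_yy = 0.6849; r_yy = 0.6849 / 0.74 ≈ 0.93.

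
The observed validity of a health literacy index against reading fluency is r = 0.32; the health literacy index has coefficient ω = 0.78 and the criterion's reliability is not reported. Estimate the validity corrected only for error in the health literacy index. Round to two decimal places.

0.36

Single correction: r_c = r_obs / √r_xx = 0.32 / √0.78 = 0.32 / 0.8832 ≈ 0.36.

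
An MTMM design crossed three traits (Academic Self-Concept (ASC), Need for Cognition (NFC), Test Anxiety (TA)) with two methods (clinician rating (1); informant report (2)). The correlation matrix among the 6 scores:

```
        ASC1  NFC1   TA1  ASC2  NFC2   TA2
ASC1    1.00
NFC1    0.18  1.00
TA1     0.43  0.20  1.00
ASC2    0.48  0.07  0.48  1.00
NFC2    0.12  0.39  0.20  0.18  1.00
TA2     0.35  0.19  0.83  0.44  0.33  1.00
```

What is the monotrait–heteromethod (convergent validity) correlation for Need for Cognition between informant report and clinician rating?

Same trait (NFC), different methods: r(NFC2, NFC1) = 0.39.

0.39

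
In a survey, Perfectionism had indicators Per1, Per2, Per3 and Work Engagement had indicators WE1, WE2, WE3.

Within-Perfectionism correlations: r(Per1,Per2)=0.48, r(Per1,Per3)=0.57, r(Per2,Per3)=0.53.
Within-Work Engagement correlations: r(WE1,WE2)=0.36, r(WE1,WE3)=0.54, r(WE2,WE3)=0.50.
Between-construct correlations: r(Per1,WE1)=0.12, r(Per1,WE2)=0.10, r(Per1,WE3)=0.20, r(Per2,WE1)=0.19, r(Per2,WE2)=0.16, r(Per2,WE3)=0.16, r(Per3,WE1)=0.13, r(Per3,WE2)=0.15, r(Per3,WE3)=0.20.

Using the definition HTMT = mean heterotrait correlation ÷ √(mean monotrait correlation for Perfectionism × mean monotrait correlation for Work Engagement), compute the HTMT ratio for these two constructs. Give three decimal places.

Mean heterotrait r = 1.41/9 = 0.1567.
Mean within-Per = 1.58/3 = 0.5267; mean within-WE = 1.40/3 = 0.4667.
Geometric mean = √(0.5267 × 0.4667) = 0.4958.
HTMT = 0.1567 / 0.4958 = 0.316.

0.316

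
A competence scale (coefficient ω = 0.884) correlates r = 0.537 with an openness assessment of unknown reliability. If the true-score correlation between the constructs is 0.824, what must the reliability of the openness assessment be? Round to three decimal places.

0.480

r_true = r_obs / √(r_xx · r_yy) ⇒ 0.824 = 0.537 / √(0.884 · r_yy).
√(0.884 · r_yy) = 0.537 / 0.824 = 0.6517; 0.884 · r_yy = 0.4247; r_yy = 0.4247 / 0.884 ≈ 0.480.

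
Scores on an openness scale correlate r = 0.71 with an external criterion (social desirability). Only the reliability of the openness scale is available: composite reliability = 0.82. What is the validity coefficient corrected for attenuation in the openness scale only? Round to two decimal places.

0.78

Single correction: r_c = r_obs / √r_xx = 0.71 / √0.82 = 0.71 / 0.9055 ≈ 0.78.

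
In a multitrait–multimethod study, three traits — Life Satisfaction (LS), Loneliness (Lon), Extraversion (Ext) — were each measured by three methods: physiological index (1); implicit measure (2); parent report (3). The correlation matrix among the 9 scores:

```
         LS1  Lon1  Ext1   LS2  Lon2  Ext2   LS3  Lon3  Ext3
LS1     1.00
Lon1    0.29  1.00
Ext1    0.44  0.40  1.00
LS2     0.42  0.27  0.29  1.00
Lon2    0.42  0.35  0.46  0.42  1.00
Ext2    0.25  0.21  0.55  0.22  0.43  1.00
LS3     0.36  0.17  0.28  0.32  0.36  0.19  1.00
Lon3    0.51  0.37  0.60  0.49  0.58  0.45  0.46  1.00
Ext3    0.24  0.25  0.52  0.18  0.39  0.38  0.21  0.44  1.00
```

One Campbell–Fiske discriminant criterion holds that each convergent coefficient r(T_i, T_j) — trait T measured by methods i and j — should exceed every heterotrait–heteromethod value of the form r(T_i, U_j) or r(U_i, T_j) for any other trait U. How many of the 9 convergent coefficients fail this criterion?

7

Each convergent coefficient versus the relevant comparison correlations:
LS (methods 1·2): 0.42 vs {0.42, 0.27, 0.25, 0.29} → fail.
LS (methods 1·3): 0.36 vs {0.51, 0.17, 0.24, 0.28} → fail.
LS (methods 2·3): 0.32 vs {0.49, 0.36, 0.18, 0.19} → fail.
Lon (methods 1·2): 0.35 vs {0.27, 0.42, 0.21, 0.46} → fail.
Lon (methods 1·3): 0.37 vs {0.17, 0.51, 0.25, 0.60} → fail.
Lon (methods 2·3): 0.58 vs {0.36, 0.49, 0.39, 0.45} → pass.
Ext (methods 1·2): 0.55 vs {0.29, 0.25, 0.46, 0.21} → pass.
Ext (methods 1·3): 0.52 vs {0.28, 0.24, 0.60, 0.25} → fail.
Ext (methods 2·3): 0.38 vs {0.19, 0.18, 0.45, 0.39} → fail.
7 of 9 fail.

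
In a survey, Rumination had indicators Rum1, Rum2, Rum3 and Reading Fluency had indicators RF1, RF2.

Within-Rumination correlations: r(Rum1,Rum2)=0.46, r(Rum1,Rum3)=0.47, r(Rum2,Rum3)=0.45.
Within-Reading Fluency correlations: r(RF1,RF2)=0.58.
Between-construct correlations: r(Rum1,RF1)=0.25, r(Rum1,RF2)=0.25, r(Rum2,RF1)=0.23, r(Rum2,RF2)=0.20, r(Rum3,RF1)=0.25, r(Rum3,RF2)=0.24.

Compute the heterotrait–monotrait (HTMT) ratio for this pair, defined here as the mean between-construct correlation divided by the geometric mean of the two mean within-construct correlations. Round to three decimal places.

0.458

Between-construct mean = 1.42/6 = 0.2367.
Mean within-Rum = 1.38/3 = 0.4600; mean within-RF = 0.58/1 = 0.5800.
Geometric mean = √(0.4600 × 0.5800) = 0.5165.
HTMT = 0.2367 / 0.5165 = 0.458.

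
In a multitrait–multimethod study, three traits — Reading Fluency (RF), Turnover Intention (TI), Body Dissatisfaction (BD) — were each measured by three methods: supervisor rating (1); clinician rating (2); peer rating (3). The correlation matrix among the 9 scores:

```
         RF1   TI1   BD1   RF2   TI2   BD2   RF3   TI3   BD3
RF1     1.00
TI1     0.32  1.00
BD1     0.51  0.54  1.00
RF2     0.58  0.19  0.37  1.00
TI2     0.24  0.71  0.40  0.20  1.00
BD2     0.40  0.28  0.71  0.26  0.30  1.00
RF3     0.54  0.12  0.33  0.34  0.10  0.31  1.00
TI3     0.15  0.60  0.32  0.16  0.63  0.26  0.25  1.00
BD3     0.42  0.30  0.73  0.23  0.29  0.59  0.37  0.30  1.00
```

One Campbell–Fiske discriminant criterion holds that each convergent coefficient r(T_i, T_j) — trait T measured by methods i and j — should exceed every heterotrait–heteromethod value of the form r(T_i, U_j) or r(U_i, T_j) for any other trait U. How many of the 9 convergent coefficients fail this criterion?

Each convergent coefficient versus the relevant comparison correlations:
RF (methods 1·2): 0.58 vs {0.24, 0.19, 0.40, 0.37} → pass.
RF (methods 1·3): 0.54 vs {0.15, 0.12, 0.42, 0.33} → pass.
RF (methods 2·3): 0.34 vs {0.16, 0.10, 0.23, 0.31} → pass.
TI (methods 1·2): 0.71 vs {0.19, 0.24, 0.28, 0.40} → pass.
TI (methods 1·3): 0.60 vs {0.12, 0.15, 0.30, 0.32} → pass.
TI (methods 2·3): 0.63 vs {0.10, 0.16, 0.29, 0.26} → pass.
BD (methods 1·2): 0.71 vs {0.37, 0.40, 0.40, 0.28} → pass.
BD (methods 1·3): 0.73 vs {0.33, 0.42, 0.32, 0.30} → pass.
BD (methods 2·3): 0.59 vs {0.31, 0.23, 0.26, 0.29} → pass.
0 of 9 fail.

0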